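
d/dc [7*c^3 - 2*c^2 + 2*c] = 21*c^2 - 4*c + 2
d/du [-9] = 0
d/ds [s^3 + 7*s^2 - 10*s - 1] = 3*s^2 + 14*s - 10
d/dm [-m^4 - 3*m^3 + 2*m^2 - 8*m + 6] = -4*m^3 - 9*m^2 + 4*m - 8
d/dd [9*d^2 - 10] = 18*d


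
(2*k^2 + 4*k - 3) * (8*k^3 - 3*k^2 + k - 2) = 16*k^5 + 26*k^4 - 34*k^3 + 9*k^2 - 11*k + 6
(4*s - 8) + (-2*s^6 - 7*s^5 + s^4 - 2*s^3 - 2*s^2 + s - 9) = -2*s^6 - 7*s^5 + s^4 - 2*s^3 - 2*s^2 + 5*s - 17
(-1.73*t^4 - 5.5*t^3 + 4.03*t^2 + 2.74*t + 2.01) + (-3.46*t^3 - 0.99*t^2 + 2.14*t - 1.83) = -1.73*t^4 - 8.96*t^3 + 3.04*t^2 + 4.88*t + 0.18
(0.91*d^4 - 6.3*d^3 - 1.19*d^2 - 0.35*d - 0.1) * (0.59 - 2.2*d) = -2.002*d^5 + 14.3969*d^4 - 1.099*d^3 + 0.0679000000000001*d^2 + 0.0135*d - 0.059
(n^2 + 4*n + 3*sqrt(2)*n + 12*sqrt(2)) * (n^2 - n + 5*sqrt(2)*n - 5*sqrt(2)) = n^4 + 3*n^3 + 8*sqrt(2)*n^3 + 26*n^2 + 24*sqrt(2)*n^2 - 32*sqrt(2)*n + 90*n - 120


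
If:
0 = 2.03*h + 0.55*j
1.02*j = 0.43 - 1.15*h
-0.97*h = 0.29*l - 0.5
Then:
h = -0.16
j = 0.61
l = 2.27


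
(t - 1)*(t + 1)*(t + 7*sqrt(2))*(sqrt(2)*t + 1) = sqrt(2)*t^4 + 15*t^3 + 6*sqrt(2)*t^2 - 15*t - 7*sqrt(2)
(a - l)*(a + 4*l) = a^2 + 3*a*l - 4*l^2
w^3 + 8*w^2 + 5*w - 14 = (w - 1)*(w + 2)*(w + 7)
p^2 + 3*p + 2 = (p + 1)*(p + 2)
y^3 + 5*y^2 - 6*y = y*(y - 1)*(y + 6)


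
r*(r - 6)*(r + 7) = r^3 + r^2 - 42*r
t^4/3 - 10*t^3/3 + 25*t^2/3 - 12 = (t/3 + 1/3)*(t - 6)*(t - 3)*(t - 2)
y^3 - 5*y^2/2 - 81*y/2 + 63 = (y - 7)*(y - 3/2)*(y + 6)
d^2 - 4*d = d*(d - 4)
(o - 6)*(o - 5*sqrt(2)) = o^2 - 5*sqrt(2)*o - 6*o + 30*sqrt(2)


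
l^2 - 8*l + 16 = (l - 4)^2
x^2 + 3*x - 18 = (x - 3)*(x + 6)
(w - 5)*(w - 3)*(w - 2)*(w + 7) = w^4 - 3*w^3 - 39*w^2 + 187*w - 210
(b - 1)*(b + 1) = b^2 - 1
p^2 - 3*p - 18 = (p - 6)*(p + 3)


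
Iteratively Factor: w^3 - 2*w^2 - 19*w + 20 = (w - 5)*(w^2 + 3*w - 4) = (w - 5)*(w - 1)*(w + 4)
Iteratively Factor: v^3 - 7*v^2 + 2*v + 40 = (v + 2)*(v^2 - 9*v + 20) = (v - 5)*(v + 2)*(v - 4)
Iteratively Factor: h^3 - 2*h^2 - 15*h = (h + 3)*(h^2 - 5*h) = (h - 5)*(h + 3)*(h)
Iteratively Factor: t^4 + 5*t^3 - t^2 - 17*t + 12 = (t - 1)*(t^3 + 6*t^2 + 5*t - 12) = (t - 1)*(t + 4)*(t^2 + 2*t - 3) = (t - 1)^2*(t + 4)*(t + 3)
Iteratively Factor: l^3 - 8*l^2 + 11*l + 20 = (l - 4)*(l^2 - 4*l - 5) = (l - 4)*(l + 1)*(l - 5)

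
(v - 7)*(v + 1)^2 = v^3 - 5*v^2 - 13*v - 7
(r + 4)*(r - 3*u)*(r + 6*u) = r^3 + 3*r^2*u + 4*r^2 - 18*r*u^2 + 12*r*u - 72*u^2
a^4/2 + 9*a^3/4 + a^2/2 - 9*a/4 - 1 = (a/2 + 1/2)*(a - 1)*(a + 1/2)*(a + 4)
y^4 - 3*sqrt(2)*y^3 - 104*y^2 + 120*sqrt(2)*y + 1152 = (y - 8*sqrt(2))*(y - 3*sqrt(2))*(y + 2*sqrt(2))*(y + 6*sqrt(2))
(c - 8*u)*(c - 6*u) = c^2 - 14*c*u + 48*u^2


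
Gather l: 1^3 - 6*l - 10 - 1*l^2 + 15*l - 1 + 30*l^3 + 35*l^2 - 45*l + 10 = 30*l^3 + 34*l^2 - 36*l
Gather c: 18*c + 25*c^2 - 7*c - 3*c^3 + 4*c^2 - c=-3*c^3 + 29*c^2 + 10*c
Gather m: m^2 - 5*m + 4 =m^2 - 5*m + 4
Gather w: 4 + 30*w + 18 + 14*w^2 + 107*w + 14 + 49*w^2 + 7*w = 63*w^2 + 144*w + 36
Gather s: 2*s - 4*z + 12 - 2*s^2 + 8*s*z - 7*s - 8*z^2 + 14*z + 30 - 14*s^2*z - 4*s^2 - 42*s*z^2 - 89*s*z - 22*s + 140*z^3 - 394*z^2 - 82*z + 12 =s^2*(-14*z - 6) + s*(-42*z^2 - 81*z - 27) + 140*z^3 - 402*z^2 - 72*z + 54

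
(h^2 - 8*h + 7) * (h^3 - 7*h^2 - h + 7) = h^5 - 15*h^4 + 62*h^3 - 34*h^2 - 63*h + 49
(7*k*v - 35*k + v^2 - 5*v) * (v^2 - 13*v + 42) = 7*k*v^3 - 126*k*v^2 + 749*k*v - 1470*k + v^4 - 18*v^3 + 107*v^2 - 210*v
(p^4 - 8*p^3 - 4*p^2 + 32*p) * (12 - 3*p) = -3*p^5 + 36*p^4 - 84*p^3 - 144*p^2 + 384*p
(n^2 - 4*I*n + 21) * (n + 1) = n^3 + n^2 - 4*I*n^2 + 21*n - 4*I*n + 21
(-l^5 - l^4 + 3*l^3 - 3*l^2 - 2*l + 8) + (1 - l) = -l^5 - l^4 + 3*l^3 - 3*l^2 - 3*l + 9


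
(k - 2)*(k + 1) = k^2 - k - 2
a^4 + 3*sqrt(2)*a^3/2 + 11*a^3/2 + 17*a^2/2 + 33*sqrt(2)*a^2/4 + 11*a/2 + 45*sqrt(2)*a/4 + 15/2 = (a + 5/2)*(a + 3)*(a + sqrt(2)/2)*(a + sqrt(2))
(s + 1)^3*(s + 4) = s^4 + 7*s^3 + 15*s^2 + 13*s + 4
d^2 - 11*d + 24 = (d - 8)*(d - 3)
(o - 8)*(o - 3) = o^2 - 11*o + 24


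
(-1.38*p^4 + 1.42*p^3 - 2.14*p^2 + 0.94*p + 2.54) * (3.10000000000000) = -4.278*p^4 + 4.402*p^3 - 6.634*p^2 + 2.914*p + 7.874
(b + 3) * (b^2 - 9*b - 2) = b^3 - 6*b^2 - 29*b - 6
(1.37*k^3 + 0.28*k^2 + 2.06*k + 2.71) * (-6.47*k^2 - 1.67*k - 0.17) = -8.8639*k^5 - 4.0995*k^4 - 14.0287*k^3 - 21.0215*k^2 - 4.8759*k - 0.4607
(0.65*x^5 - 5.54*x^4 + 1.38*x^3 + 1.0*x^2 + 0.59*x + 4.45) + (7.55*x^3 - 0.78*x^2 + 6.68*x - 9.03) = 0.65*x^5 - 5.54*x^4 + 8.93*x^3 + 0.22*x^2 + 7.27*x - 4.58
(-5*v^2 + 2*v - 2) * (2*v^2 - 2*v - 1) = -10*v^4 + 14*v^3 - 3*v^2 + 2*v + 2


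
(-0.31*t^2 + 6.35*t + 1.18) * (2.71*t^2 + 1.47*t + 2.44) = -0.8401*t^4 + 16.7528*t^3 + 11.7759*t^2 + 17.2286*t + 2.8792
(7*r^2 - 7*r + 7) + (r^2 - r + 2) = 8*r^2 - 8*r + 9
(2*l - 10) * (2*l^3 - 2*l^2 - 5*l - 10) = 4*l^4 - 24*l^3 + 10*l^2 + 30*l + 100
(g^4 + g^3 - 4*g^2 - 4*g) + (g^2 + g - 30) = g^4 + g^3 - 3*g^2 - 3*g - 30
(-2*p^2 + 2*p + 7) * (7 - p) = 2*p^3 - 16*p^2 + 7*p + 49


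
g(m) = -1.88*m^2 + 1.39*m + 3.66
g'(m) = 1.39 - 3.76*m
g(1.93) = -0.66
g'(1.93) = -5.87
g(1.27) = 2.39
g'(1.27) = -3.39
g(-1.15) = -0.42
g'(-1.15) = 5.71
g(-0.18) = 3.35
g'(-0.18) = 2.07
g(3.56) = -15.22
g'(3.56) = -12.00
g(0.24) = 3.89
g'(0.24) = 0.49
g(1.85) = -0.20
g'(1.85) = -5.57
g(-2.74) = -14.26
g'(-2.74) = 11.69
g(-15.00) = -440.19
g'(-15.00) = 57.79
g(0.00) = 3.66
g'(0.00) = 1.39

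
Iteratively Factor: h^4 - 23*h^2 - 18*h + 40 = (h - 1)*(h^3 + h^2 - 22*h - 40) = (h - 1)*(h + 2)*(h^2 - h - 20) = (h - 5)*(h - 1)*(h + 2)*(h + 4)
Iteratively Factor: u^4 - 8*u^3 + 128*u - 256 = (u - 4)*(u^3 - 4*u^2 - 16*u + 64) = (u - 4)^2*(u^2 - 16) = (u - 4)^3*(u + 4)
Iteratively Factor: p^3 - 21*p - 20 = (p - 5)*(p^2 + 5*p + 4) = (p - 5)*(p + 1)*(p + 4)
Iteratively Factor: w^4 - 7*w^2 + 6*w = (w + 3)*(w^3 - 3*w^2 + 2*w) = w*(w + 3)*(w^2 - 3*w + 2) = w*(w - 1)*(w + 3)*(w - 2)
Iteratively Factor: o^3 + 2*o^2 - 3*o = (o + 3)*(o^2 - o) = (o - 1)*(o + 3)*(o)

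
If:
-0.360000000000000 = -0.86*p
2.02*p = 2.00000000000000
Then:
No Solution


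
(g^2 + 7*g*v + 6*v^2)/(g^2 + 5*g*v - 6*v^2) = (-g - v)/(-g + v)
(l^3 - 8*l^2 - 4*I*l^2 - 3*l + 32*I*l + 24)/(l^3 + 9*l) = (l^2 - l*(8 + I) + 8*I)/(l*(l + 3*I))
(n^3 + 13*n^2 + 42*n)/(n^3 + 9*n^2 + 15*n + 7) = n*(n + 6)/(n^2 + 2*n + 1)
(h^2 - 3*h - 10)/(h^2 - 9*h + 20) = (h + 2)/(h - 4)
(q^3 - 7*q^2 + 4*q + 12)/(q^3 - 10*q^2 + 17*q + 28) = (q^2 - 8*q + 12)/(q^2 - 11*q + 28)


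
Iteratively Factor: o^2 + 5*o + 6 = (o + 3)*(o + 2)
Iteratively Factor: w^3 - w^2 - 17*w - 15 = (w - 5)*(w^2 + 4*w + 3) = (w - 5)*(w + 3)*(w + 1)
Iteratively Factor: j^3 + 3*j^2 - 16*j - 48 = (j + 3)*(j^2 - 16) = (j + 3)*(j + 4)*(j - 4)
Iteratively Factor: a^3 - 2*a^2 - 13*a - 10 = (a + 1)*(a^2 - 3*a - 10) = (a - 5)*(a + 1)*(a + 2)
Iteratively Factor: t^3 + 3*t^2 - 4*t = (t - 1)*(t^2 + 4*t) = t*(t - 1)*(t + 4)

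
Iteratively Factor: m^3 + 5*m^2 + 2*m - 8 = (m - 1)*(m^2 + 6*m + 8) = (m - 1)*(m + 2)*(m + 4)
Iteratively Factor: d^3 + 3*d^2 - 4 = (d - 1)*(d^2 + 4*d + 4) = (d - 1)*(d + 2)*(d + 2)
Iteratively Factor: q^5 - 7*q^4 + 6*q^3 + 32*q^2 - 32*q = (q - 4)*(q^4 - 3*q^3 - 6*q^2 + 8*q) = (q - 4)*(q + 2)*(q^3 - 5*q^2 + 4*q) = (q - 4)^2*(q + 2)*(q^2 - q) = (q - 4)^2*(q - 1)*(q + 2)*(q)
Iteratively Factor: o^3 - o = (o + 1)*(o^2 - o) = o*(o + 1)*(o - 1)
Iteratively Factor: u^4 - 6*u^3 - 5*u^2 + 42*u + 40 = (u - 5)*(u^3 - u^2 - 10*u - 8) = (u - 5)*(u + 2)*(u^2 - 3*u - 4) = (u - 5)*(u + 1)*(u + 2)*(u - 4)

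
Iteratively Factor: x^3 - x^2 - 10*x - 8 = (x + 1)*(x^2 - 2*x - 8) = (x - 4)*(x + 1)*(x + 2)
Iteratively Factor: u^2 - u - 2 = (u + 1)*(u - 2)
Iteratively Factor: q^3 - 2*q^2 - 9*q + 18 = (q - 3)*(q^2 + q - 6) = (q - 3)*(q - 2)*(q + 3)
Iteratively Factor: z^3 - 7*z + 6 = (z - 1)*(z^2 + z - 6) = (z - 2)*(z - 1)*(z + 3)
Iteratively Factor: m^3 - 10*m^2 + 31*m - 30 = (m - 5)*(m^2 - 5*m + 6) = (m - 5)*(m - 2)*(m - 3)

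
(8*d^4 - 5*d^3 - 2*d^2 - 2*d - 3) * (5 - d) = -8*d^5 + 45*d^4 - 23*d^3 - 8*d^2 - 7*d - 15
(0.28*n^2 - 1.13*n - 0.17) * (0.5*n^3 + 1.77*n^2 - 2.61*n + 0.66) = 0.14*n^5 - 0.0693999999999999*n^4 - 2.8159*n^3 + 2.8332*n^2 - 0.3021*n - 0.1122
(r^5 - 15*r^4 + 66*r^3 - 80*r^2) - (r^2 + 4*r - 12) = r^5 - 15*r^4 + 66*r^3 - 81*r^2 - 4*r + 12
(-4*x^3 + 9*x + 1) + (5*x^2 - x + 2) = -4*x^3 + 5*x^2 + 8*x + 3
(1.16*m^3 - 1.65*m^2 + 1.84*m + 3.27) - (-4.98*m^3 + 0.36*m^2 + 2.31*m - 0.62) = 6.14*m^3 - 2.01*m^2 - 0.47*m + 3.89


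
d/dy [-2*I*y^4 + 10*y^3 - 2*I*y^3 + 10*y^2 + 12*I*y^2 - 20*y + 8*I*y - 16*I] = -8*I*y^3 + y^2*(30 - 6*I) + y*(20 + 24*I) - 20 + 8*I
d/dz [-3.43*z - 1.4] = -3.43000000000000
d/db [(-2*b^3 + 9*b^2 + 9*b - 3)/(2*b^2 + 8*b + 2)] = (-2*b^4 - 16*b^3 + 21*b^2 + 24*b + 21)/(2*(b^4 + 8*b^3 + 18*b^2 + 8*b + 1))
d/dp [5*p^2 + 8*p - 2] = 10*p + 8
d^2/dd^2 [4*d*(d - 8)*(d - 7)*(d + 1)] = 48*d^2 - 336*d + 328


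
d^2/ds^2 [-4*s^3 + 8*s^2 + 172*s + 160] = 16 - 24*s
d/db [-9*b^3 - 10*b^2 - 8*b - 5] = -27*b^2 - 20*b - 8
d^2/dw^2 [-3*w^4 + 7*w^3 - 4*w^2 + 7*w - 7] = -36*w^2 + 42*w - 8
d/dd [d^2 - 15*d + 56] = 2*d - 15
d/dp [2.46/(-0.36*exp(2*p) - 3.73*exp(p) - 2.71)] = (1.7712*exp(p) + 9.1758)*exp(p)/(0.36*exp(2*p) + 3.73*exp(p) + 2.71)^2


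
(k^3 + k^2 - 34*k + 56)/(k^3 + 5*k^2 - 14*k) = (k - 4)/k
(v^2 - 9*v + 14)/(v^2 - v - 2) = (v - 7)/(v + 1)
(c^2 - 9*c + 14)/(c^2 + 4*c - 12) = (c - 7)/(c + 6)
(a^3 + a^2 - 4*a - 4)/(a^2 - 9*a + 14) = (a^2 + 3*a + 2)/(a - 7)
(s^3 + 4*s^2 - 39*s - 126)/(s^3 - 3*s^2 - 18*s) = (s + 7)/s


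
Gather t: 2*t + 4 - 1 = 2*t + 3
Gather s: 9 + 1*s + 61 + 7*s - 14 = 8*s + 56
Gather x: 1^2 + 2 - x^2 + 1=4 - x^2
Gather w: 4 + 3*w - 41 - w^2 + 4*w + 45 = -w^2 + 7*w + 8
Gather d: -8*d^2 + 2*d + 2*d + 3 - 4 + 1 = -8*d^2 + 4*d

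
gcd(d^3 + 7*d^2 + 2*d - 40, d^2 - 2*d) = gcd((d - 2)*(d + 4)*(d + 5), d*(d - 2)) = d - 2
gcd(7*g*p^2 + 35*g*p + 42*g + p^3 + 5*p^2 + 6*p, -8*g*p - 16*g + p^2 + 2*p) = p + 2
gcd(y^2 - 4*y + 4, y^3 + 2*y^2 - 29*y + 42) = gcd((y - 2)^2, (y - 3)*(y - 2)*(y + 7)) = y - 2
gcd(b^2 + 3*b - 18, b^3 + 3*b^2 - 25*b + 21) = b - 3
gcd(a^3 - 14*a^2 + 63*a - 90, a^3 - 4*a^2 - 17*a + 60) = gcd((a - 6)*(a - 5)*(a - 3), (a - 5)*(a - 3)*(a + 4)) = a^2 - 8*a + 15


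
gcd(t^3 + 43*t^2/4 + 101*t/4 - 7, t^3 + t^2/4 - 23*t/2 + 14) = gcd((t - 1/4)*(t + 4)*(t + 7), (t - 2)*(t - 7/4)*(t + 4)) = t + 4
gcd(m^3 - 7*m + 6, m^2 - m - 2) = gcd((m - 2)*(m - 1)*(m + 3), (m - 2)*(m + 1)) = m - 2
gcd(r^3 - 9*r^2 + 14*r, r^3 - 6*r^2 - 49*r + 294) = r - 7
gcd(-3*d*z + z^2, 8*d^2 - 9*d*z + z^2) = 1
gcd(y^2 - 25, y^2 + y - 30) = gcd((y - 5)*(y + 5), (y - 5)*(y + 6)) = y - 5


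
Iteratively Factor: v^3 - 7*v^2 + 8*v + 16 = (v - 4)*(v^2 - 3*v - 4) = (v - 4)^2*(v + 1)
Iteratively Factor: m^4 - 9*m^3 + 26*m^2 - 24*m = (m)*(m^3 - 9*m^2 + 26*m - 24) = m*(m - 2)*(m^2 - 7*m + 12) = m*(m - 3)*(m - 2)*(m - 4)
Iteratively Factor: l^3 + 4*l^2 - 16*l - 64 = (l + 4)*(l^2 - 16) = (l - 4)*(l + 4)*(l + 4)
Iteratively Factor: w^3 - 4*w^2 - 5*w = (w)*(w^2 - 4*w - 5) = w*(w - 5)*(w + 1)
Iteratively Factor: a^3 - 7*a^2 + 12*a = (a - 3)*(a^2 - 4*a) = (a - 4)*(a - 3)*(a)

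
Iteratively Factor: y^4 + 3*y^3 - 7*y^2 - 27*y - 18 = (y - 3)*(y^3 + 6*y^2 + 11*y + 6) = (y - 3)*(y + 2)*(y^2 + 4*y + 3) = (y - 3)*(y + 1)*(y + 2)*(y + 3)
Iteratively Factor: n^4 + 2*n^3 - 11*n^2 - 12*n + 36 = (n + 3)*(n^3 - n^2 - 8*n + 12) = (n - 2)*(n + 3)*(n^2 + n - 6) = (n - 2)^2*(n + 3)*(n + 3)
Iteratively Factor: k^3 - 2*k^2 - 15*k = (k - 5)*(k^2 + 3*k) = (k - 5)*(k + 3)*(k)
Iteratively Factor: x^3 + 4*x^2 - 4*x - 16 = (x - 2)*(x^2 + 6*x + 8) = (x - 2)*(x + 4)*(x + 2)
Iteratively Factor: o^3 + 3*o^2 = (o)*(o^2 + 3*o) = o*(o + 3)*(o)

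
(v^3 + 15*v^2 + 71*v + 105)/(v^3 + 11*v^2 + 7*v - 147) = (v^2 + 8*v + 15)/(v^2 + 4*v - 21)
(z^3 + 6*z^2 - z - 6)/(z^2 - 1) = z + 6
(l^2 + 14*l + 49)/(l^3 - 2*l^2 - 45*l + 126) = (l + 7)/(l^2 - 9*l + 18)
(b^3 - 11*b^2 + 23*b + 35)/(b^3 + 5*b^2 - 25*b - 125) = (b^2 - 6*b - 7)/(b^2 + 10*b + 25)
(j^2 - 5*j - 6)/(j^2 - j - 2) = (j - 6)/(j - 2)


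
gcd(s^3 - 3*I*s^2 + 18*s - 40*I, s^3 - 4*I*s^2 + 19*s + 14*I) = 1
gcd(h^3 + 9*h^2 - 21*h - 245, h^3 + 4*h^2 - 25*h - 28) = h + 7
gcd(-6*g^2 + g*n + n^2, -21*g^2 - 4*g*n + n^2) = 3*g + n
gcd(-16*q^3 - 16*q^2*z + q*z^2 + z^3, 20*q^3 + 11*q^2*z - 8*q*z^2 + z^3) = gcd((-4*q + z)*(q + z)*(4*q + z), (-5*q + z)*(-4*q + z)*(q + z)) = -4*q^2 - 3*q*z + z^2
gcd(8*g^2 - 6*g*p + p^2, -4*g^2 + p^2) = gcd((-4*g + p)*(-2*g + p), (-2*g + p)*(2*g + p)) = -2*g + p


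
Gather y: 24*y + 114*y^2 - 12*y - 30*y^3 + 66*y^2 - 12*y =-30*y^3 + 180*y^2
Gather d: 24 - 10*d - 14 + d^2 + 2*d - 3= d^2 - 8*d + 7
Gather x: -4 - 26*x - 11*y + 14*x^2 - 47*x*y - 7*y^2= 14*x^2 + x*(-47*y - 26) - 7*y^2 - 11*y - 4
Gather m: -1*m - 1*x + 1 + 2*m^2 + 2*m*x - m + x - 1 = 2*m^2 + m*(2*x - 2)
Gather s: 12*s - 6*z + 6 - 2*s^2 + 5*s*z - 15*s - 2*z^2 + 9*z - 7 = -2*s^2 + s*(5*z - 3) - 2*z^2 + 3*z - 1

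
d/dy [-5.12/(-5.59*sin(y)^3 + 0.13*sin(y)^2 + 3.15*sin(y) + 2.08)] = (-85.8624*sin(y)^2 + 1.3312*sin(y) + 16.128)*cos(y)/(-5.59*sin(y)^3 + 0.13*sin(y)^2 + 3.15*sin(y) + 2.08)^2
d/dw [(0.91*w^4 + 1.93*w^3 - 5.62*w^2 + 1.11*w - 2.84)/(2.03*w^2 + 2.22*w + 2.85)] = (3.6946*w^5 + 9.9785*w^4 + 18.9432*w^3 + 1.7718*w^2 - 20.5036*w + 9.4683)/(4.1209*w^4 + 9.0132*w^3 + 16.4994*w^2 + 12.654*w + 8.1225)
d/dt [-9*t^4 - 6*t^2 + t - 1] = -36*t^3 - 12*t + 1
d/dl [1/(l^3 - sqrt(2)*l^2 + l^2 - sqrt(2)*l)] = (-3*l^2 - 2*l + 2*sqrt(2)*l + sqrt(2))/(l^2*(l^2 - sqrt(2)*l + l - sqrt(2))^2)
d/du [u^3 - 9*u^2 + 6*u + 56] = 3*u^2 - 18*u + 6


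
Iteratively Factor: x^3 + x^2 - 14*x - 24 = (x + 2)*(x^2 - x - 12) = (x - 4)*(x + 2)*(x + 3)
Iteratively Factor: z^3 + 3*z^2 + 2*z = (z)*(z^2 + 3*z + 2) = z*(z + 1)*(z + 2)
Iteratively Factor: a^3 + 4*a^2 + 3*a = (a + 3)*(a^2 + a) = a*(a + 3)*(a + 1)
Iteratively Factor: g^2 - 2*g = (g - 2)*(g)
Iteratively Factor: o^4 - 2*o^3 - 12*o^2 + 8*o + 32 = (o + 2)*(o^3 - 4*o^2 - 4*o + 16) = (o + 2)^2*(o^2 - 6*o + 8) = (o - 4)*(o + 2)^2*(o - 2)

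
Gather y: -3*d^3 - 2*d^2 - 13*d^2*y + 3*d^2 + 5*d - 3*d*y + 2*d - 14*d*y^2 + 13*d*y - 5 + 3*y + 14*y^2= -3*d^3 + d^2 + 7*d + y^2*(14 - 14*d) + y*(-13*d^2 + 10*d + 3) - 5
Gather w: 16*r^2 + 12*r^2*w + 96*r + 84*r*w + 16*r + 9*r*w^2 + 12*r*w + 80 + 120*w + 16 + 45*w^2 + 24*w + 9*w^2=16*r^2 + 112*r + w^2*(9*r + 54) + w*(12*r^2 + 96*r + 144) + 96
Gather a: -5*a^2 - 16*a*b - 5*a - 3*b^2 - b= -5*a^2 + a*(-16*b - 5) - 3*b^2 - b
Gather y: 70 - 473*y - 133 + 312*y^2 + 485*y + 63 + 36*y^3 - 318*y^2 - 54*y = 36*y^3 - 6*y^2 - 42*y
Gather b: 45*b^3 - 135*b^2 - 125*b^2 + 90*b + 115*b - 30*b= 45*b^3 - 260*b^2 + 175*b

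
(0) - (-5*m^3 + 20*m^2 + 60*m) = 5*m^3 - 20*m^2 - 60*m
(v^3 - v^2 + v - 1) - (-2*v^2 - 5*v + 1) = v^3 + v^2 + 6*v - 2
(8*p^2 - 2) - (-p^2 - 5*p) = 9*p^2 + 5*p - 2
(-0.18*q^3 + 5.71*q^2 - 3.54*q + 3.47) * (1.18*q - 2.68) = -0.2124*q^4 + 7.2202*q^3 - 19.48*q^2 + 13.5818*q - 9.2996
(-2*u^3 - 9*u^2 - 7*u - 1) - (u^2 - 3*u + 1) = -2*u^3 - 10*u^2 - 4*u - 2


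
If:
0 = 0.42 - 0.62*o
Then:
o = 0.68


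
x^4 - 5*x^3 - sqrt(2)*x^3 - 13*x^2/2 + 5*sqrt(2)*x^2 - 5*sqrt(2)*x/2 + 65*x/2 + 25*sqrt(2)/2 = (x - 5)*(x - 5*sqrt(2)/2)*(x + sqrt(2)/2)*(x + sqrt(2))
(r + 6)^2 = r^2 + 12*r + 36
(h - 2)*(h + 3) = h^2 + h - 6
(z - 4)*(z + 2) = z^2 - 2*z - 8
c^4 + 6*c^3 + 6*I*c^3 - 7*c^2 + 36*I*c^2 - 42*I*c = c*(c - 1)*(c + 7)*(c + 6*I)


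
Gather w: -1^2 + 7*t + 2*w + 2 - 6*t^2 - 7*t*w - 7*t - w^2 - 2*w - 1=-6*t^2 - 7*t*w - w^2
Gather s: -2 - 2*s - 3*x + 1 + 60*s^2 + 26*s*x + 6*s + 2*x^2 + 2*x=60*s^2 + s*(26*x + 4) + 2*x^2 - x - 1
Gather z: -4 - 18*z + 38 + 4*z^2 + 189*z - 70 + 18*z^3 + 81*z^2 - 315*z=18*z^3 + 85*z^2 - 144*z - 36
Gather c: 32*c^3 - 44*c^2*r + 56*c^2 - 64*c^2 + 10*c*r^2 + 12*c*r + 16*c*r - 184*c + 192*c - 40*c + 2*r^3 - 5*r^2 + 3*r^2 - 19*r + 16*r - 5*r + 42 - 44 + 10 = 32*c^3 + c^2*(-44*r - 8) + c*(10*r^2 + 28*r - 32) + 2*r^3 - 2*r^2 - 8*r + 8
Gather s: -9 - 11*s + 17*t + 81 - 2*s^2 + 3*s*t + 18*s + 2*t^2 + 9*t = -2*s^2 + s*(3*t + 7) + 2*t^2 + 26*t + 72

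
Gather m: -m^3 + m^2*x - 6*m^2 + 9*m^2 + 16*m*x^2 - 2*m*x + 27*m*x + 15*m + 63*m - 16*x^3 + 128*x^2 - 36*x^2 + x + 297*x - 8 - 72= -m^3 + m^2*(x + 3) + m*(16*x^2 + 25*x + 78) - 16*x^3 + 92*x^2 + 298*x - 80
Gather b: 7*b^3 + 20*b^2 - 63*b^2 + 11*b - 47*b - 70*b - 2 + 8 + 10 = 7*b^3 - 43*b^2 - 106*b + 16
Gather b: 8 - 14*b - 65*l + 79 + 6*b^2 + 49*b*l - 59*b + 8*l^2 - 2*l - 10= 6*b^2 + b*(49*l - 73) + 8*l^2 - 67*l + 77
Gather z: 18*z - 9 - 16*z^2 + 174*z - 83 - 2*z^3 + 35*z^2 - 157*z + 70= -2*z^3 + 19*z^2 + 35*z - 22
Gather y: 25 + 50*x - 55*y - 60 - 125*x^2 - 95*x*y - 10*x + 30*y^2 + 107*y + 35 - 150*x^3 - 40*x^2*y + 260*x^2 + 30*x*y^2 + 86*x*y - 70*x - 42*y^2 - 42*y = -150*x^3 + 135*x^2 - 30*x + y^2*(30*x - 12) + y*(-40*x^2 - 9*x + 10)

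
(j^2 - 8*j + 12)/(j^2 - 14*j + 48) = (j - 2)/(j - 8)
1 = 1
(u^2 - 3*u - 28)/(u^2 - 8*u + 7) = (u + 4)/(u - 1)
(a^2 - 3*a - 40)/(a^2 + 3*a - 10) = (a - 8)/(a - 2)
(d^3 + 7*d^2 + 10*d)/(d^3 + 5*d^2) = (d + 2)/d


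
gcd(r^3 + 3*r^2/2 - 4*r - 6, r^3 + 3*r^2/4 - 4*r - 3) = r^2 - 4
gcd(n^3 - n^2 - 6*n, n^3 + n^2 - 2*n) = n^2 + 2*n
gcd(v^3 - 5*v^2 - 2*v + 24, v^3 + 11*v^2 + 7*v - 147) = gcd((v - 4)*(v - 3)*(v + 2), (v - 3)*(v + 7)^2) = v - 3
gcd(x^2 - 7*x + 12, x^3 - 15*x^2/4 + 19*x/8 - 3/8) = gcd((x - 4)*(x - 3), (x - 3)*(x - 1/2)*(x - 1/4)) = x - 3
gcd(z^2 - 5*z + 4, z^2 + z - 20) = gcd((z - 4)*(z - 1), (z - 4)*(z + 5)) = z - 4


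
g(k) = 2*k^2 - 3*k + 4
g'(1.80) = 4.20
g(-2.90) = 29.52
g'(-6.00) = -27.00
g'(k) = 4*k - 3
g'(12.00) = 45.00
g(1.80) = 5.08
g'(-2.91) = -14.64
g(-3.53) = 39.51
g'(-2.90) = -14.60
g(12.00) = 256.00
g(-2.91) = 29.67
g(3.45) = 17.46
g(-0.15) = 4.50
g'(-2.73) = -13.92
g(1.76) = 4.92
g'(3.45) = 10.80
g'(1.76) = 4.04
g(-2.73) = 27.10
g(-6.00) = 94.00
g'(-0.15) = -3.60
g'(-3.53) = -17.12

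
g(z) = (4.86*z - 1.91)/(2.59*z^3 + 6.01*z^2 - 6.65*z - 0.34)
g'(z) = (4.86*z - 1.91)*(-7.77*z^2 - 12.02*z + 6.65)/(2.59*z^3 + 6.01*z^2 - 6.65*z - 0.34)^2 + 4.86/(2.59*z^3 + 6.01*z^2 - 6.65*z - 0.34)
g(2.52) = 0.17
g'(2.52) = -0.12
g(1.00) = 1.83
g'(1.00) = -11.94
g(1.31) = 0.63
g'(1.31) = -1.31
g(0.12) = 1.27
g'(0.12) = -10.81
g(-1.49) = -0.64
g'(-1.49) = 0.01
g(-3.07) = -9.46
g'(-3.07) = 160.58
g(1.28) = 0.67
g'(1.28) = -1.48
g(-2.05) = -0.73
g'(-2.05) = 0.36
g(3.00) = 0.12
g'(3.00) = -0.07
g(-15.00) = 0.01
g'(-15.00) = 0.00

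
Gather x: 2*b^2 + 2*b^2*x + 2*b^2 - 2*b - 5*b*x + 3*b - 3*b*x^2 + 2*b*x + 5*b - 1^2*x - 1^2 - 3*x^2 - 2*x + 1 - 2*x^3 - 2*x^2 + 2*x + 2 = 4*b^2 + 6*b - 2*x^3 + x^2*(-3*b - 5) + x*(2*b^2 - 3*b - 1) + 2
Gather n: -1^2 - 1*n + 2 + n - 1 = 0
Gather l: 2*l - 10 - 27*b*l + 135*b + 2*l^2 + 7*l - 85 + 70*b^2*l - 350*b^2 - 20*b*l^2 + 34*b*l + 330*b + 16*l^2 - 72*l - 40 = -350*b^2 + 465*b + l^2*(18 - 20*b) + l*(70*b^2 + 7*b - 63) - 135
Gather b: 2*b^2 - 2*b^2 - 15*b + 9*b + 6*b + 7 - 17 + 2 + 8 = 0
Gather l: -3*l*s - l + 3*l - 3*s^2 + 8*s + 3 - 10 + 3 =l*(2 - 3*s) - 3*s^2 + 8*s - 4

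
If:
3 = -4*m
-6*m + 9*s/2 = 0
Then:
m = -3/4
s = -1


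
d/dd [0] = 0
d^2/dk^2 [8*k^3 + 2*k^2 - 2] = 48*k + 4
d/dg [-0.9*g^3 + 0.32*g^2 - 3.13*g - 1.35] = -2.7*g^2 + 0.64*g - 3.13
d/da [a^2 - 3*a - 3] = 2*a - 3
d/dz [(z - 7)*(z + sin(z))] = z + (z - 7)*(cos(z) + 1) + sin(z)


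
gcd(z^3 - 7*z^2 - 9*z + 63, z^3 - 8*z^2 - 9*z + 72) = z^2 - 9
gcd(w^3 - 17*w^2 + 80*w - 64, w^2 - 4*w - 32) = w - 8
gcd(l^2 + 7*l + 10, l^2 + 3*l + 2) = l + 2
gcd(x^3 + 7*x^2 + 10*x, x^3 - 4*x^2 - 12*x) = x^2 + 2*x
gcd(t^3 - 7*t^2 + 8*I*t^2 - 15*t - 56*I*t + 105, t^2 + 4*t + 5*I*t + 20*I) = t + 5*I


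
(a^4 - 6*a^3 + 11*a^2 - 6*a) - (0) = a^4 - 6*a^3 + 11*a^2 - 6*a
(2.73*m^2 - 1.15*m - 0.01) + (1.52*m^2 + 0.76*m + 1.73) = 4.25*m^2 - 0.39*m + 1.72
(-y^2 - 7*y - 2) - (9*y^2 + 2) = -10*y^2 - 7*y - 4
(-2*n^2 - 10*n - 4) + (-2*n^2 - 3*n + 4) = -4*n^2 - 13*n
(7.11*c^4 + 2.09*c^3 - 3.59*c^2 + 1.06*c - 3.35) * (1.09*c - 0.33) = 7.7499*c^5 - 0.0682000000000005*c^4 - 4.6028*c^3 + 2.3401*c^2 - 4.0013*c + 1.1055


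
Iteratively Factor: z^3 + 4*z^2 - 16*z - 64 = (z + 4)*(z^2 - 16) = (z - 4)*(z + 4)*(z + 4)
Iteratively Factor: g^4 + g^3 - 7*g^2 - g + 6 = (g + 3)*(g^3 - 2*g^2 - g + 2) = (g + 1)*(g + 3)*(g^2 - 3*g + 2) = (g - 1)*(g + 1)*(g + 3)*(g - 2)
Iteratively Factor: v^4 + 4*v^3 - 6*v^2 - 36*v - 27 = (v + 3)*(v^3 + v^2 - 9*v - 9) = (v + 1)*(v + 3)*(v^2 - 9) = (v + 1)*(v + 3)^2*(v - 3)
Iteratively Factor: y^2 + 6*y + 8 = (y + 2)*(y + 4)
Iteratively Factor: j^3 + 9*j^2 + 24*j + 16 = (j + 1)*(j^2 + 8*j + 16) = (j + 1)*(j + 4)*(j + 4)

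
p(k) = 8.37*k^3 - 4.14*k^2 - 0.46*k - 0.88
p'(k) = 25.11*k^2 - 8.28*k - 0.46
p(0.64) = -0.68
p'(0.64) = 4.53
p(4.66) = 754.07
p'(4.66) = 506.23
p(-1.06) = -15.01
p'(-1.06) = 36.53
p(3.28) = 248.43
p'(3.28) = 242.53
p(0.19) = -1.06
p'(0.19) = -1.13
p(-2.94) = -248.01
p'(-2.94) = 240.92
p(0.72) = -0.23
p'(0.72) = 6.60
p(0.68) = -0.48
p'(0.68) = 5.52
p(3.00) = 186.47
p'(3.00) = 200.69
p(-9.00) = -6433.81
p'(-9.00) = 2107.97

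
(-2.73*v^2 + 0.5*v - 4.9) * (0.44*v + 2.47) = -1.2012*v^3 - 6.5231*v^2 - 0.921*v - 12.103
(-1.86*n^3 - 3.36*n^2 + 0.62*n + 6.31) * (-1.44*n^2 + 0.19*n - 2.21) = 2.6784*n^5 + 4.485*n^4 + 2.5794*n^3 - 1.543*n^2 - 0.1713*n - 13.9451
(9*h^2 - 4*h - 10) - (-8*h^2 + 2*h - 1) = 17*h^2 - 6*h - 9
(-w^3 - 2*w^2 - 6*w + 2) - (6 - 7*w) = -w^3 - 2*w^2 + w - 4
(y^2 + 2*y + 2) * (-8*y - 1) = -8*y^3 - 17*y^2 - 18*y - 2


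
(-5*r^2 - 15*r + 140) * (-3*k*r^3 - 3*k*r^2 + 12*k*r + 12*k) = 15*k*r^5 + 60*k*r^4 - 435*k*r^3 - 660*k*r^2 + 1500*k*r + 1680*k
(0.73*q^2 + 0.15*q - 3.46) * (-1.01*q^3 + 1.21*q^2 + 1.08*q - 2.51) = -0.7373*q^5 + 0.7318*q^4 + 4.4645*q^3 - 5.8569*q^2 - 4.1133*q + 8.6846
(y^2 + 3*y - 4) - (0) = y^2 + 3*y - 4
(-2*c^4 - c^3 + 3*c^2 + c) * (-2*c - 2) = 4*c^5 + 6*c^4 - 4*c^3 - 8*c^2 - 2*c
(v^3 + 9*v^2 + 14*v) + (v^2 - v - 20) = v^3 + 10*v^2 + 13*v - 20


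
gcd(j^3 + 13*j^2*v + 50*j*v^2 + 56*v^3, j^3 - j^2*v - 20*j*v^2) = j + 4*v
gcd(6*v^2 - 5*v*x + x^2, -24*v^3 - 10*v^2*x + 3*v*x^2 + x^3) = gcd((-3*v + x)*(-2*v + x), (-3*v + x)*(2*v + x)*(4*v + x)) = -3*v + x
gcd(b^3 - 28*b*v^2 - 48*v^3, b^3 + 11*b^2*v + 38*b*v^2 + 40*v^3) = b^2 + 6*b*v + 8*v^2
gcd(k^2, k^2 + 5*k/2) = k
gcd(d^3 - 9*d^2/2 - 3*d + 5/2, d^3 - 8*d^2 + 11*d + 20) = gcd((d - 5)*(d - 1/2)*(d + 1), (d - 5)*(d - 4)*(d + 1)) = d^2 - 4*d - 5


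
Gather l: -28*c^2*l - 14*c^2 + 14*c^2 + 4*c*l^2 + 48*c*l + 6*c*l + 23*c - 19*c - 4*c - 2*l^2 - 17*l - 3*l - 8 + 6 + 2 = l^2*(4*c - 2) + l*(-28*c^2 + 54*c - 20)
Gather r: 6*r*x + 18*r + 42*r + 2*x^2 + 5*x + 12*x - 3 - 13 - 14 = r*(6*x + 60) + 2*x^2 + 17*x - 30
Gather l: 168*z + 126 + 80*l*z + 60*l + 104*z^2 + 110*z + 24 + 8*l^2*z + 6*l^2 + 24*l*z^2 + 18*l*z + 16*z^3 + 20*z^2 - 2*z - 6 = l^2*(8*z + 6) + l*(24*z^2 + 98*z + 60) + 16*z^3 + 124*z^2 + 276*z + 144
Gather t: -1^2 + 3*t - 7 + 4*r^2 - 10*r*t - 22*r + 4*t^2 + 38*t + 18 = 4*r^2 - 22*r + 4*t^2 + t*(41 - 10*r) + 10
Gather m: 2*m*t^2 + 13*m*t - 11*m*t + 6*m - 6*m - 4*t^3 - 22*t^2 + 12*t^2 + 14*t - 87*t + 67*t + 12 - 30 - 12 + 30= m*(2*t^2 + 2*t) - 4*t^3 - 10*t^2 - 6*t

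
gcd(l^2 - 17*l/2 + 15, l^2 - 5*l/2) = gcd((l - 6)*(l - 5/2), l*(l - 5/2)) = l - 5/2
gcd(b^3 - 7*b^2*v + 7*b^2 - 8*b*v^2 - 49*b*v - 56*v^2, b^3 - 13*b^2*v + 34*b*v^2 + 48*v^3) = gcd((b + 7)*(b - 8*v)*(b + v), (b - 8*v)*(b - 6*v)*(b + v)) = -b^2 + 7*b*v + 8*v^2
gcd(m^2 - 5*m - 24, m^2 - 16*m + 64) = m - 8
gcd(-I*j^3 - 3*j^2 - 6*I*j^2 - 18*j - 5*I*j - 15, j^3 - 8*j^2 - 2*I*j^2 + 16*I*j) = 1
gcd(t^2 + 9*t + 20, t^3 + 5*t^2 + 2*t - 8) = t + 4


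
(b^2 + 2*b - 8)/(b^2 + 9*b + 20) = (b - 2)/(b + 5)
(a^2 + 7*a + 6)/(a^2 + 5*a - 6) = (a + 1)/(a - 1)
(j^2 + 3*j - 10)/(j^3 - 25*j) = (j - 2)/(j*(j - 5))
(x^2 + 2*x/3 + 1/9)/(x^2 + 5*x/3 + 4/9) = (3*x + 1)/(3*x + 4)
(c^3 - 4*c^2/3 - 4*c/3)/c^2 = c - 4/3 - 4/(3*c)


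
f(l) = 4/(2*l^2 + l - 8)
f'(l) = 4*(-4*l - 1)/(2*l^2 + l - 8)^2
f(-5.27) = 0.09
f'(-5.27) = 0.04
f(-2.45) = 2.57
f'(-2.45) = 14.56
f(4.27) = 0.12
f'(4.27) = -0.07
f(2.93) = 0.33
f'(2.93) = -0.35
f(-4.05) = 0.19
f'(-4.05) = 0.14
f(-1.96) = -1.76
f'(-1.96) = 5.28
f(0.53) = -0.58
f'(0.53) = -0.26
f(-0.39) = -0.49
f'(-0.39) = 0.03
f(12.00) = 0.01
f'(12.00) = 0.00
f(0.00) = -0.50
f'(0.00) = -0.06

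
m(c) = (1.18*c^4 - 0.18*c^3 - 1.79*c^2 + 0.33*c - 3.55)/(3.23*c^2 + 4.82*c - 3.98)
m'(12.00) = 8.18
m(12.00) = 46.05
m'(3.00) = 1.72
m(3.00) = 1.82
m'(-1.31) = 0.86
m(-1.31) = 0.67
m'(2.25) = 1.28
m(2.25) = 0.70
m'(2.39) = 1.35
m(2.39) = 0.89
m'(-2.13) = 636.36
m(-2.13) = 33.50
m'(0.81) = 9.53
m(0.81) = -1.98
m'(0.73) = 23.43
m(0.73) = -3.17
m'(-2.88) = -0.50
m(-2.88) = 7.41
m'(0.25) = 3.68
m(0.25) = 1.39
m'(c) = (-6.46*c - 4.82)*(1.18*c^4 - 0.18*c^3 - 1.79*c^2 + 0.33*c - 3.55)/(3.23*c^2 + 4.82*c - 3.98)^2 + (4.72*c^3 - 0.54*c^2 - 3.58*c + 0.33)/(3.23*c^2 + 4.82*c - 3.98)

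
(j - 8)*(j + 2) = j^2 - 6*j - 16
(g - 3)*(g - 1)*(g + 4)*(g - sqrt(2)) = g^4 - sqrt(2)*g^3 - 13*g^2 + 12*g + 13*sqrt(2)*g - 12*sqrt(2)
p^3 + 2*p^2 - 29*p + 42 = (p - 3)*(p - 2)*(p + 7)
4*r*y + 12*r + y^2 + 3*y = (4*r + y)*(y + 3)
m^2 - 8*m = m*(m - 8)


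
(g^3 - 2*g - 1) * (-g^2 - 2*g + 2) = -g^5 - 2*g^4 + 4*g^3 + 5*g^2 - 2*g - 2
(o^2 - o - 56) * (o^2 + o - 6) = o^4 - 63*o^2 - 50*o + 336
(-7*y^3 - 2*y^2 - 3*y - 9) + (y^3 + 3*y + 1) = -6*y^3 - 2*y^2 - 8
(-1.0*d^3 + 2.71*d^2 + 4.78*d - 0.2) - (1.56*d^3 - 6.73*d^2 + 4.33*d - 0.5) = -2.56*d^3 + 9.44*d^2 + 0.45*d + 0.3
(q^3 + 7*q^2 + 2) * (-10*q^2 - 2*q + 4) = -10*q^5 - 72*q^4 - 10*q^3 + 8*q^2 - 4*q + 8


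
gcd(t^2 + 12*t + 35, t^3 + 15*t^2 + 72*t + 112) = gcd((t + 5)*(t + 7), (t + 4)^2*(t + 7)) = t + 7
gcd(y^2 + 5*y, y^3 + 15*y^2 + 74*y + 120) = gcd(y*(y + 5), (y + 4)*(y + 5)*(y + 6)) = y + 5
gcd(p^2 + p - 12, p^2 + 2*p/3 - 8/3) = 1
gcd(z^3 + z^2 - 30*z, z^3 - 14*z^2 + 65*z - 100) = z - 5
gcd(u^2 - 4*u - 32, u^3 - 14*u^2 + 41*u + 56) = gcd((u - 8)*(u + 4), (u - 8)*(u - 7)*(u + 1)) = u - 8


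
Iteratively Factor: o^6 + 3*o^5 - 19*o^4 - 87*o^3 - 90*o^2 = (o)*(o^5 + 3*o^4 - 19*o^3 - 87*o^2 - 90*o) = o*(o + 3)*(o^4 - 19*o^2 - 30*o) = o^2*(o + 3)*(o^3 - 19*o - 30) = o^2*(o + 2)*(o + 3)*(o^2 - 2*o - 15) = o^2*(o - 5)*(o + 2)*(o + 3)*(o + 3)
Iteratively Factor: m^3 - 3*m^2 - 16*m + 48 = (m - 3)*(m^2 - 16) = (m - 4)*(m - 3)*(m + 4)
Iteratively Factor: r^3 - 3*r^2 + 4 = (r - 2)*(r^2 - r - 2) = (r - 2)*(r + 1)*(r - 2)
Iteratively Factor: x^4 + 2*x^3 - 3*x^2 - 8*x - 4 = (x + 2)*(x^3 - 3*x - 2) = (x - 2)*(x + 2)*(x^2 + 2*x + 1) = (x - 2)*(x + 1)*(x + 2)*(x + 1)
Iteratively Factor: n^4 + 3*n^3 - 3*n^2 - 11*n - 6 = (n + 1)*(n^3 + 2*n^2 - 5*n - 6) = (n + 1)*(n + 3)*(n^2 - n - 2) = (n + 1)^2*(n + 3)*(n - 2)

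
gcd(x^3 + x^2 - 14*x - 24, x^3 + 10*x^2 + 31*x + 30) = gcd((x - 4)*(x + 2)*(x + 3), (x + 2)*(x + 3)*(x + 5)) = x^2 + 5*x + 6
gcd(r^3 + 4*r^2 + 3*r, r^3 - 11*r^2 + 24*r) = r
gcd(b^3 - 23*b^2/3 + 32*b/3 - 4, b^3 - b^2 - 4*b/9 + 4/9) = b^2 - 5*b/3 + 2/3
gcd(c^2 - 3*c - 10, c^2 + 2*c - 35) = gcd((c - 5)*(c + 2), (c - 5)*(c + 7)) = c - 5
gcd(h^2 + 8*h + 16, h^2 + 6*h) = 1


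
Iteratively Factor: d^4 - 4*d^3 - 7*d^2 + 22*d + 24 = (d - 4)*(d^3 - 7*d - 6) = (d - 4)*(d + 2)*(d^2 - 2*d - 3) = (d - 4)*(d + 1)*(d + 2)*(d - 3)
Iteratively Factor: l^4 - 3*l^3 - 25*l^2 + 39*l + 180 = (l + 3)*(l^3 - 6*l^2 - 7*l + 60) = (l - 5)*(l + 3)*(l^2 - l - 12) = (l - 5)*(l + 3)^2*(l - 4)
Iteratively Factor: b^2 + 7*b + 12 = (b + 3)*(b + 4)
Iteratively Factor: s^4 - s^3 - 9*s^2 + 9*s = (s + 3)*(s^3 - 4*s^2 + 3*s) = (s - 1)*(s + 3)*(s^2 - 3*s) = (s - 3)*(s - 1)*(s + 3)*(s)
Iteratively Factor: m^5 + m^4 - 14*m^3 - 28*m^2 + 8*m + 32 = (m + 2)*(m^4 - m^3 - 12*m^2 - 4*m + 16) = (m - 1)*(m + 2)*(m^3 - 12*m - 16) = (m - 4)*(m - 1)*(m + 2)*(m^2 + 4*m + 4) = (m - 4)*(m - 1)*(m + 2)^2*(m + 2)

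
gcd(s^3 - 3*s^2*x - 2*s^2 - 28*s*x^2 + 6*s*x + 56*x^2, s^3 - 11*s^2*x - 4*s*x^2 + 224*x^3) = -s^2 + 3*s*x + 28*x^2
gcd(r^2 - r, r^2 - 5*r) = r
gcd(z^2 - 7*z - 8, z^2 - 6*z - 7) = z + 1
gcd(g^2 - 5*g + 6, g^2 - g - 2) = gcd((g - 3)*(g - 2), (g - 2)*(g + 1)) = g - 2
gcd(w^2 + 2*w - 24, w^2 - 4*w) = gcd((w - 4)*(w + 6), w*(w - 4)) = w - 4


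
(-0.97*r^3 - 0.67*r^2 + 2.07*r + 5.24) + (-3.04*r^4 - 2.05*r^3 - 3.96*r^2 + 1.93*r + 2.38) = -3.04*r^4 - 3.02*r^3 - 4.63*r^2 + 4.0*r + 7.62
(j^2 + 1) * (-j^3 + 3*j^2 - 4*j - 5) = -j^5 + 3*j^4 - 5*j^3 - 2*j^2 - 4*j - 5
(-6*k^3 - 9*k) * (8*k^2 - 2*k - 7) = -48*k^5 + 12*k^4 - 30*k^3 + 18*k^2 + 63*k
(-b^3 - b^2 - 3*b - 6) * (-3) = 3*b^3 + 3*b^2 + 9*b + 18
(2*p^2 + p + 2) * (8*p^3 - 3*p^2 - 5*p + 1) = 16*p^5 + 2*p^4 + 3*p^3 - 9*p^2 - 9*p + 2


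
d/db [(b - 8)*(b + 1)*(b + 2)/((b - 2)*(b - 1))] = (b^4 - 6*b^3 + 43*b^2 + 12*b - 92)/(b^4 - 6*b^3 + 13*b^2 - 12*b + 4)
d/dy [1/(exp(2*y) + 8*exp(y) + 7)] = 2*(-exp(y) - 4)*exp(y)/(exp(2*y) + 8*exp(y) + 7)^2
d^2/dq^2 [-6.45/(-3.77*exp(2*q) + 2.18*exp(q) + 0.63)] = ((14.061 - 97.266*exp(q))*(-3.77*exp(2*q) + 2.18*exp(q) + 0.63) - 6.45*(7.54*exp(q) - 2.18)*(15.08*exp(q) - 4.36)*exp(q))*exp(q)/(-3.77*exp(2*q) + 2.18*exp(q) + 0.63)^3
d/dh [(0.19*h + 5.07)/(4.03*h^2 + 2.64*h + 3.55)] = (0.7657*h^2 + 0.5016*h - (0.19*h + 5.07)*(8.06*h + 2.64) + 0.6745)/(4.03*h^2 + 2.64*h + 3.55)^2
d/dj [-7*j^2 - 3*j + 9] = -14*j - 3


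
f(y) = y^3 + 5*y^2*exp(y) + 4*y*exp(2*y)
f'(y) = 5*y^2*exp(y) + 3*y^2 + 8*y*exp(2*y) + 10*y*exp(y) + 4*exp(2*y)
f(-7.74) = -463.55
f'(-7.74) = 179.82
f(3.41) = 14293.32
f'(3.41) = 31478.58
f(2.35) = 1336.01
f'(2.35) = 3059.31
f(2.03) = 636.00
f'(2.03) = 1497.21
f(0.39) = 4.59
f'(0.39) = 22.87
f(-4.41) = -84.59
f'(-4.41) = 58.99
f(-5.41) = -157.69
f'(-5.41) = 88.22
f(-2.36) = -10.60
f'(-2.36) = 16.98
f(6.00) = 3978948.18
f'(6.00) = 8560180.06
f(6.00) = 3978948.18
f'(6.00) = 8560180.06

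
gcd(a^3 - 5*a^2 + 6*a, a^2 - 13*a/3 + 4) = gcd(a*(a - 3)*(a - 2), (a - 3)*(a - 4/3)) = a - 3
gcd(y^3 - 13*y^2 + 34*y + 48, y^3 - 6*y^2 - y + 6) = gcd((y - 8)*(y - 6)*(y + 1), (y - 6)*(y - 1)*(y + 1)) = y^2 - 5*y - 6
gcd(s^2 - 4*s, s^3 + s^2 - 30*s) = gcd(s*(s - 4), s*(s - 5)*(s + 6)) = s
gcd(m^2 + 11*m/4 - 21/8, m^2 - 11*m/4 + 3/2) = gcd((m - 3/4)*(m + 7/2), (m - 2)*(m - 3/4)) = m - 3/4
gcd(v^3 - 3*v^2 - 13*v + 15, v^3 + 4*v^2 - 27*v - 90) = v^2 - 2*v - 15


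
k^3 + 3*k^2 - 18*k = k*(k - 3)*(k + 6)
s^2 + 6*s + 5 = (s + 1)*(s + 5)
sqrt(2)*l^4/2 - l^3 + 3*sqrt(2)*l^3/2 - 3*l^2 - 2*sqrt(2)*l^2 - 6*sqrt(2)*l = l*(l + 3)*(l - 2*sqrt(2))*(sqrt(2)*l/2 + 1)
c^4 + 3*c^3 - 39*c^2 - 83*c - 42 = (c - 6)*(c + 1)^2*(c + 7)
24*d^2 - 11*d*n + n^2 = (-8*d + n)*(-3*d + n)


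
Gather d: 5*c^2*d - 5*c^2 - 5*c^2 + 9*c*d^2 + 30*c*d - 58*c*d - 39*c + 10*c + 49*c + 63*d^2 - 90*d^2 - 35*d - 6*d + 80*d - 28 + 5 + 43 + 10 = -10*c^2 + 20*c + d^2*(9*c - 27) + d*(5*c^2 - 28*c + 39) + 30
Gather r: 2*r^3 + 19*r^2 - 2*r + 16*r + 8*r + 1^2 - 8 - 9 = 2*r^3 + 19*r^2 + 22*r - 16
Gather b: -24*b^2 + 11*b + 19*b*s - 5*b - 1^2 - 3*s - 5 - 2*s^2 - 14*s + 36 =-24*b^2 + b*(19*s + 6) - 2*s^2 - 17*s + 30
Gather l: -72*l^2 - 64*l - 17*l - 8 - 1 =-72*l^2 - 81*l - 9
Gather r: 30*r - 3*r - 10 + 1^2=27*r - 9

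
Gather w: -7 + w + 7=w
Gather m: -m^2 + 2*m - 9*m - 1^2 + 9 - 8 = -m^2 - 7*m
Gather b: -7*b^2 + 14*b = -7*b^2 + 14*b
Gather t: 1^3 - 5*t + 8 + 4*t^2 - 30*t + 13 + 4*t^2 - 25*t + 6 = 8*t^2 - 60*t + 28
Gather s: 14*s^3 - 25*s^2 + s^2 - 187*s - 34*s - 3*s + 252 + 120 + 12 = 14*s^3 - 24*s^2 - 224*s + 384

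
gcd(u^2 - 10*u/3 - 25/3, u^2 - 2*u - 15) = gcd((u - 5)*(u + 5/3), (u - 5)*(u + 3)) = u - 5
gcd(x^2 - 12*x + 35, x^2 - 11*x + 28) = x - 7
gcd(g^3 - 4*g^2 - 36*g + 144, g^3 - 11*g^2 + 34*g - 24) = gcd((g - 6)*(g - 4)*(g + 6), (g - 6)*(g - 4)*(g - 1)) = g^2 - 10*g + 24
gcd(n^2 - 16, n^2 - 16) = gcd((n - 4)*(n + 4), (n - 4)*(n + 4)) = n^2 - 16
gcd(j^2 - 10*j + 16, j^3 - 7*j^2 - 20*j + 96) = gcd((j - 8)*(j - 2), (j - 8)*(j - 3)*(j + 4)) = j - 8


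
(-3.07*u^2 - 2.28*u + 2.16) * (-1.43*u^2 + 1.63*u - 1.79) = 4.3901*u^4 - 1.7437*u^3 - 1.3099*u^2 + 7.602*u - 3.8664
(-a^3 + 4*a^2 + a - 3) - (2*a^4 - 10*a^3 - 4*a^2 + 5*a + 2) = -2*a^4 + 9*a^3 + 8*a^2 - 4*a - 5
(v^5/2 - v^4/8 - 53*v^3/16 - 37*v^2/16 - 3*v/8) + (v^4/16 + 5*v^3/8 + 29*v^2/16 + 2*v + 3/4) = v^5/2 - v^4/16 - 43*v^3/16 - v^2/2 + 13*v/8 + 3/4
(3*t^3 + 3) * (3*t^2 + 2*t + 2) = 9*t^5 + 6*t^4 + 6*t^3 + 9*t^2 + 6*t + 6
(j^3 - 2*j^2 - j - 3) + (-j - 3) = j^3 - 2*j^2 - 2*j - 6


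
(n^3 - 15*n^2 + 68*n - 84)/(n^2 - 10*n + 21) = (n^2 - 8*n + 12)/(n - 3)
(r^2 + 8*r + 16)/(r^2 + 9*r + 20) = (r + 4)/(r + 5)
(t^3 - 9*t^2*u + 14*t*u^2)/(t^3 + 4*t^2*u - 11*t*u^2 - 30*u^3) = t*(t^2 - 9*t*u + 14*u^2)/(t^3 + 4*t^2*u - 11*t*u^2 - 30*u^3)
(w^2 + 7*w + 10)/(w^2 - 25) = (w + 2)/(w - 5)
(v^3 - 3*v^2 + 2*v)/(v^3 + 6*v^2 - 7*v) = (v - 2)/(v + 7)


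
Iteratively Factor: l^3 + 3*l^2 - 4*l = (l)*(l^2 + 3*l - 4) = l*(l - 1)*(l + 4)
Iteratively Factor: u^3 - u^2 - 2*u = (u - 2)*(u^2 + u) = u*(u - 2)*(u + 1)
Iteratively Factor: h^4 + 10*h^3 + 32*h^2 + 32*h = (h + 2)*(h^3 + 8*h^2 + 16*h) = (h + 2)*(h + 4)*(h^2 + 4*h) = h*(h + 2)*(h + 4)*(h + 4)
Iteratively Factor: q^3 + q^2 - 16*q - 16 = (q + 4)*(q^2 - 3*q - 4) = (q - 4)*(q + 4)*(q + 1)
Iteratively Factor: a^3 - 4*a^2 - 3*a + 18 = (a + 2)*(a^2 - 6*a + 9) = (a - 3)*(a + 2)*(a - 3)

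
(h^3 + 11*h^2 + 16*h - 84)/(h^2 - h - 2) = (h^2 + 13*h + 42)/(h + 1)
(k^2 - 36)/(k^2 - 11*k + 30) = (k + 6)/(k - 5)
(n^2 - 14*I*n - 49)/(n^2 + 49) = (n - 7*I)/(n + 7*I)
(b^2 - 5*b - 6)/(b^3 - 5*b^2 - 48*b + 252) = (b + 1)/(b^2 + b - 42)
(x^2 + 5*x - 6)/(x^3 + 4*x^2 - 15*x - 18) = (x - 1)/(x^2 - 2*x - 3)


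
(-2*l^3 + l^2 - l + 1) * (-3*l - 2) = 6*l^4 + l^3 + l^2 - l - 2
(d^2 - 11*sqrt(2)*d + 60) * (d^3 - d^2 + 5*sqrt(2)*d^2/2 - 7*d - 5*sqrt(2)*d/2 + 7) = d^5 - 17*sqrt(2)*d^4/2 - d^4 - 2*d^3 + 17*sqrt(2)*d^3/2 + 2*d^2 + 227*sqrt(2)*d^2 - 420*d - 227*sqrt(2)*d + 420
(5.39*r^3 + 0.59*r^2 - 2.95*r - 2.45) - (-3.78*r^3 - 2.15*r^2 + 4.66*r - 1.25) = 9.17*r^3 + 2.74*r^2 - 7.61*r - 1.2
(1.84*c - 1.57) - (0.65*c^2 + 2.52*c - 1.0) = -0.65*c^2 - 0.68*c - 0.57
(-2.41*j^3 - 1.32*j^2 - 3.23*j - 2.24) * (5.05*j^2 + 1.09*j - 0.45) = -12.1705*j^5 - 9.2929*j^4 - 16.6658*j^3 - 14.2387*j^2 - 0.9881*j + 1.008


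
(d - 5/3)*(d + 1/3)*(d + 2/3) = d^3 - 2*d^2/3 - 13*d/9 - 10/27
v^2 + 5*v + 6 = (v + 2)*(v + 3)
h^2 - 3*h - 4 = (h - 4)*(h + 1)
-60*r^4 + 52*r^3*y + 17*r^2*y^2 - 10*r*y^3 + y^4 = (-6*r + y)*(-5*r + y)*(-r + y)*(2*r + y)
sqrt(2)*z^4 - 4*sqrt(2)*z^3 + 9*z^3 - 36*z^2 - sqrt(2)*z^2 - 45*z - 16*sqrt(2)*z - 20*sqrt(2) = (z - 5)*(z + 1)*(z + 4*sqrt(2))*(sqrt(2)*z + 1)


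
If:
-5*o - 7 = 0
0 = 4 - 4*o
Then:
No Solution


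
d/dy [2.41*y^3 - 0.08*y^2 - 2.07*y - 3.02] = 7.23*y^2 - 0.16*y - 2.07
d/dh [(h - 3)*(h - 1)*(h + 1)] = 3*h^2 - 6*h - 1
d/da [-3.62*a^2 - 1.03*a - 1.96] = -7.24*a - 1.03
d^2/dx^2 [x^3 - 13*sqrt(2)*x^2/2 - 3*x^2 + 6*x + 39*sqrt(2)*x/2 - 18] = 6*x - 13*sqrt(2) - 6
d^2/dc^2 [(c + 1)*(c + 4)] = 2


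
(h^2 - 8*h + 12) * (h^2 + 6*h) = h^4 - 2*h^3 - 36*h^2 + 72*h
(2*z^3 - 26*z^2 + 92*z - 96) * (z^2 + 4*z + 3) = 2*z^5 - 18*z^4 - 6*z^3 + 194*z^2 - 108*z - 288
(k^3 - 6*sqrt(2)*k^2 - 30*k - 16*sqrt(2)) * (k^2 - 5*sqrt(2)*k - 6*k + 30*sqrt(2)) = k^5 - 11*sqrt(2)*k^4 - 6*k^4 + 30*k^3 + 66*sqrt(2)*k^3 - 180*k^2 + 134*sqrt(2)*k^2 - 804*sqrt(2)*k + 160*k - 960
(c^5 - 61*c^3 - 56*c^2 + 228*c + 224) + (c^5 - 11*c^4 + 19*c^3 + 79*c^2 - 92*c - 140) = 2*c^5 - 11*c^4 - 42*c^3 + 23*c^2 + 136*c + 84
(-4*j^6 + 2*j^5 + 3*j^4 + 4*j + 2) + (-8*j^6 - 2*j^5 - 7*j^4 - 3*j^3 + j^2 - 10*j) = -12*j^6 - 4*j^4 - 3*j^3 + j^2 - 6*j + 2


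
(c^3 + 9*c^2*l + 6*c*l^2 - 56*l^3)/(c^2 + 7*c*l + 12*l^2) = (c^2 + 5*c*l - 14*l^2)/(c + 3*l)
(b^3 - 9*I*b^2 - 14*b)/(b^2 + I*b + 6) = b*(b - 7*I)/(b + 3*I)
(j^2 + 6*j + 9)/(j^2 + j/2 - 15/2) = 2*(j + 3)/(2*j - 5)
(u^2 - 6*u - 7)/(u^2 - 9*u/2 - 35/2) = 2*(u + 1)/(2*u + 5)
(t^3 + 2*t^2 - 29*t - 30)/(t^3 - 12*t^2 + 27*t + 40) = (t + 6)/(t - 8)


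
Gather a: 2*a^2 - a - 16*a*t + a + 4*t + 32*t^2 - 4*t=2*a^2 - 16*a*t + 32*t^2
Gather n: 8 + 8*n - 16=8*n - 8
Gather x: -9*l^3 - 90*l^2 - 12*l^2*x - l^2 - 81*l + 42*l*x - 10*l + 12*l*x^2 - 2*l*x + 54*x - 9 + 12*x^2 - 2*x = -9*l^3 - 91*l^2 - 91*l + x^2*(12*l + 12) + x*(-12*l^2 + 40*l + 52) - 9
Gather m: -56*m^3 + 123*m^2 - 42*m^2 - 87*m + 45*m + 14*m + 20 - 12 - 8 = -56*m^3 + 81*m^2 - 28*m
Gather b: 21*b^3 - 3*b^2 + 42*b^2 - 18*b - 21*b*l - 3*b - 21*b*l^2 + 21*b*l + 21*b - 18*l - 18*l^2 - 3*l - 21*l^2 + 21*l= 21*b^3 + 39*b^2 - 21*b*l^2 - 39*l^2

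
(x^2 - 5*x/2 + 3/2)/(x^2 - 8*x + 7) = (x - 3/2)/(x - 7)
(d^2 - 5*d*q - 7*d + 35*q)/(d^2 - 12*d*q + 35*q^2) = (7 - d)/(-d + 7*q)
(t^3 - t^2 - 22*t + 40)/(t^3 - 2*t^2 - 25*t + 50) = (t - 4)/(t - 5)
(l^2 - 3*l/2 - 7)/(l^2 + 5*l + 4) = (l^2 - 3*l/2 - 7)/(l^2 + 5*l + 4)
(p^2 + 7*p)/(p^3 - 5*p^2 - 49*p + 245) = p/(p^2 - 12*p + 35)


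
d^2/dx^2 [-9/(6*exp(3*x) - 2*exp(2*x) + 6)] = 9*(-2*(9*exp(x) - 2)^2*exp(2*x) + (27*exp(x) - 4)*(3*exp(3*x) - exp(2*x) + 3))*exp(2*x)/(2*(3*exp(3*x) - exp(2*x) + 3)^3)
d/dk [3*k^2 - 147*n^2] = 6*k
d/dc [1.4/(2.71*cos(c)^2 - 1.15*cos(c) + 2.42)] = (7.588*cos(c) - 1.61)*sin(c)/(2.71*cos(c)^2 - 1.15*cos(c) + 2.42)^2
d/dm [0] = 0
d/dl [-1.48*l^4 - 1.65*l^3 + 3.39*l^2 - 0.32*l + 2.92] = -5.92*l^3 - 4.95*l^2 + 6.78*l - 0.32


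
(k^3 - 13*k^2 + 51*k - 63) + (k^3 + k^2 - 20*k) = 2*k^3 - 12*k^2 + 31*k - 63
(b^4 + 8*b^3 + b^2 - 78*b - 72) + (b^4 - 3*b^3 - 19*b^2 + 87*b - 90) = 2*b^4 + 5*b^3 - 18*b^2 + 9*b - 162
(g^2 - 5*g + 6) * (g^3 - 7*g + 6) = g^5 - 5*g^4 - g^3 + 41*g^2 - 72*g + 36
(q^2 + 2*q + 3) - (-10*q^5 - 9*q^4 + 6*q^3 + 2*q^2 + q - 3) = 10*q^5 + 9*q^4 - 6*q^3 - q^2 + q + 6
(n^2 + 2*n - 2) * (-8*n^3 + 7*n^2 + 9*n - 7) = -8*n^5 - 9*n^4 + 39*n^3 - 3*n^2 - 32*n + 14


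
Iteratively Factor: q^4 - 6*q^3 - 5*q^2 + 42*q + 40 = (q - 4)*(q^3 - 2*q^2 - 13*q - 10) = (q - 5)*(q - 4)*(q^2 + 3*q + 2) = (q - 5)*(q - 4)*(q + 2)*(q + 1)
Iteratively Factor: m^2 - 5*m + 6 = (m - 2)*(m - 3)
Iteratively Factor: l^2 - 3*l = (l)*(l - 3)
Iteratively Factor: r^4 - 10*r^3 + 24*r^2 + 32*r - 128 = (r + 2)*(r^3 - 12*r^2 + 48*r - 64) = (r - 4)*(r + 2)*(r^2 - 8*r + 16) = (r - 4)^2*(r + 2)*(r - 4)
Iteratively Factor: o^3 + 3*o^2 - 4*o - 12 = (o - 2)*(o^2 + 5*o + 6) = (o - 2)*(o + 2)*(o + 3)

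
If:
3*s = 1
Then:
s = 1/3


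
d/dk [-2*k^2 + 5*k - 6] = 5 - 4*k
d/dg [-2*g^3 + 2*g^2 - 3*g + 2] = -6*g^2 + 4*g - 3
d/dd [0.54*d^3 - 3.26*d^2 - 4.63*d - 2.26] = 1.62*d^2 - 6.52*d - 4.63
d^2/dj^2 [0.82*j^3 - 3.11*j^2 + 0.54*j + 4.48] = 4.92*j - 6.22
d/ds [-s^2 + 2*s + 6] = 2 - 2*s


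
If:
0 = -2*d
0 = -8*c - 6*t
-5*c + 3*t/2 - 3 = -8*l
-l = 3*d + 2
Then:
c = -19/7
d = 0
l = -2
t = 76/21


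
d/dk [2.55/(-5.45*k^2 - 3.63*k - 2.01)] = (27.795*k + 9.2565)/(5.45*k^2 + 3.63*k + 2.01)^2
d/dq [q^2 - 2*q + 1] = 2*q - 2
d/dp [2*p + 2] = 2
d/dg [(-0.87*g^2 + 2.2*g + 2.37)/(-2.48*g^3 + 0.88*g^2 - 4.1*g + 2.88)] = (-2.1576*g^4 + 10.912*g^3 + 19.2638*g^2 - 9.1824*g + 16.053)/(6.1504*g^6 - 4.3648*g^5 + 21.1104*g^4 - 21.5008*g^3 + 21.8788*g^2 - 23.616*g + 8.2944)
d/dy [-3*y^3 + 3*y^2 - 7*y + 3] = -9*y^2 + 6*y - 7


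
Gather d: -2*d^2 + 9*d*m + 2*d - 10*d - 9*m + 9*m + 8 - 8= -2*d^2 + d*(9*m - 8)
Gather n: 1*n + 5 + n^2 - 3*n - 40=n^2 - 2*n - 35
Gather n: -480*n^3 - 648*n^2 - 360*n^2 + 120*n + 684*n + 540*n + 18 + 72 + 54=-480*n^3 - 1008*n^2 + 1344*n + 144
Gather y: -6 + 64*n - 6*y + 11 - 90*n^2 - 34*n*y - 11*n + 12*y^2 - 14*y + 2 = -90*n^2 + 53*n + 12*y^2 + y*(-34*n - 20) + 7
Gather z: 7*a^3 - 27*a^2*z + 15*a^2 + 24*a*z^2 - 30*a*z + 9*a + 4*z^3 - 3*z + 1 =7*a^3 + 15*a^2 + 24*a*z^2 + 9*a + 4*z^3 + z*(-27*a^2 - 30*a - 3) + 1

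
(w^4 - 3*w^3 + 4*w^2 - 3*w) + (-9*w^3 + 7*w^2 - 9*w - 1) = w^4 - 12*w^3 + 11*w^2 - 12*w - 1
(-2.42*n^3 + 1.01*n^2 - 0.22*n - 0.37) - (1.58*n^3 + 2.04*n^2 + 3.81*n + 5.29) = -4.0*n^3 - 1.03*n^2 - 4.03*n - 5.66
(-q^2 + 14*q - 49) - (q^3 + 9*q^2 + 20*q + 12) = -q^3 - 10*q^2 - 6*q - 61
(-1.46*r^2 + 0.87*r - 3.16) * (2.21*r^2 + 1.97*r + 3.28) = -3.2266*r^4 - 0.9535*r^3 - 10.0585*r^2 - 3.3716*r - 10.3648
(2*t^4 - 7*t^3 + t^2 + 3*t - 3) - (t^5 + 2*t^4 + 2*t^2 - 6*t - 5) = -t^5 - 7*t^3 - t^2 + 9*t + 2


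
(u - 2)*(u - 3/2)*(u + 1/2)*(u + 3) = u^4 - 31*u^2/4 + 21*u/4 + 9/2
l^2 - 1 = (l - 1)*(l + 1)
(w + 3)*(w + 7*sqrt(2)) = w^2 + 3*w + 7*sqrt(2)*w + 21*sqrt(2)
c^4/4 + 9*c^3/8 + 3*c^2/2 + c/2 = c*(c/4 + 1/2)*(c + 1/2)*(c + 2)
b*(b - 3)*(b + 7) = b^3 + 4*b^2 - 21*b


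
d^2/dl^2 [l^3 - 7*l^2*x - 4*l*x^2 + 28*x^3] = 6*l - 14*x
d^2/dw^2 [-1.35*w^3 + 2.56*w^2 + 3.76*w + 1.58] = 5.12 - 8.1*w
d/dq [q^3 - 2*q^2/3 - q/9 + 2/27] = 3*q^2 - 4*q/3 - 1/9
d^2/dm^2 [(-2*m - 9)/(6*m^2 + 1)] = 36*(-4*m^3 - 54*m^2 + 2*m + 3)/(216*m^6 + 108*m^4 + 18*m^2 + 1)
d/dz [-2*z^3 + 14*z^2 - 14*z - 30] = -6*z^2 + 28*z - 14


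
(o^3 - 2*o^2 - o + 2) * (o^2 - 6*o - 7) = o^5 - 8*o^4 + 4*o^3 + 22*o^2 - 5*o - 14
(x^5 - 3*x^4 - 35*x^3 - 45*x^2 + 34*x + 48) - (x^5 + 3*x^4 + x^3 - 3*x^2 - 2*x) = -6*x^4 - 36*x^3 - 42*x^2 + 36*x + 48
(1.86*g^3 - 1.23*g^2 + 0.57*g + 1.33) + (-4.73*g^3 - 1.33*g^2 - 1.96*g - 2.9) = -2.87*g^3 - 2.56*g^2 - 1.39*g - 1.57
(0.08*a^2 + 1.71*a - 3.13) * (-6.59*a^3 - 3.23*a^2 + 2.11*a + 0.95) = -0.5272*a^5 - 11.5273*a^4 + 15.2722*a^3 + 13.794*a^2 - 4.9798*a - 2.9735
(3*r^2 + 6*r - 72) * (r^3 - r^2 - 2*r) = 3*r^5 + 3*r^4 - 84*r^3 + 60*r^2 + 144*r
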